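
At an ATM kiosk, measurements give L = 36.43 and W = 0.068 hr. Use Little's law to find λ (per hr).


λ = L/W = 36.43/0.068 = 535.7353 /hr

Final: 535.7353 /hr


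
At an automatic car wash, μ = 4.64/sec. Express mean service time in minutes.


Mean service time = 1/μ = 1/4.64 second = 0.21552 second
In minutes: 0.21552 × 0.0166667 = 0.003592 min

Final: 0.003592 min


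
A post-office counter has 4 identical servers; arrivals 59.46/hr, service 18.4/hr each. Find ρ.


ρ = λ/(cμ) = 59.46/(4·18.4) = 59.46/73.60 = 0.8079

Final: 0.8079


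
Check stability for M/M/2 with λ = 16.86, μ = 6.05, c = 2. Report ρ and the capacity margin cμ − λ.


Total capacity cμ = 2·6.05 = 12.10/hr
ρ = λ/(cμ) = 16.86/12.10 = 1.3934
Stable ⇔ ρ < 1: NO
Spare capacity = cμ − λ = 12.10 − 16.86 = -4.76/hr

Final: ρ = 1.3934; unstable; margin = -4.76/hr


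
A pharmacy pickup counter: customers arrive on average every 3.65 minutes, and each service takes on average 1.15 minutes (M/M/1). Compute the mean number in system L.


λ = 60/3.65 = 16.4384 /hr
μ = 60/1.15 = 52.1739 /hr
ρ = λ/μ = 16.4384/52.1739 = 0.3151
L = ρ/(1−ρ) = 0.3151/0.6849 = 0.4600

Final: 0.4600


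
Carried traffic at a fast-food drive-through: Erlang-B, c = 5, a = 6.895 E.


B(5,6.895) = 0.418465 (Erlang-B)
Carried load = a(1 − B) = 6.895·(1 − 0.418465) = 6.895·0.581535 = 4.0097 E

Final: 4.0097 Erlangs


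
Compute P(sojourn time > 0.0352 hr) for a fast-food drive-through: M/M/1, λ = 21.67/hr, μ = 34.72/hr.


W ~ Exponential(μ−λ) for M/M/1.
μ − λ = 34.72 − 21.67 = 13.0500
P(W > t) = e^{−(μ−λ)t} = e^{−0.4594} = 0.631688

Final: 0.631688


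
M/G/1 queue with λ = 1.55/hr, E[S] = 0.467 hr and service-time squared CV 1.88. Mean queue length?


ρ = λ·E[S] = 1.55·0.467 = 0.7239
Lq = ρ²(1+C_s²)/(2(1−ρ)) = 0.5240·(1+1.88)/(2·0.2761)
= 0.5240·2.8800/0.5523 = 2.73221

Final: 2.73221


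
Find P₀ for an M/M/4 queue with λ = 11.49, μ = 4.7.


a = λ/μ = 11.49/4.7 = 2.4447; ρ = a/c = 0.6112
Σ_{k=0}^{3} a^k/k! (terms k=0..3) = 1.00000 + 2.44468 + 2.98823 + 2.43509 = 8.86800
Tail: a^4/(4!(1−ρ)) = 35.71813/(24·0.3888) = 3.82752
P₀ = 1/(8.86800 + 3.82752) = 1/12.69553 = 0.078768

Final: 0.078768


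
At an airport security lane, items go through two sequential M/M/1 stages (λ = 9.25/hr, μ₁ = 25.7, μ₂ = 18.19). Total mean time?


Each node sees arrival rate λ = 9.25/hr (tandem ⇒ throughput preserved).
W₁ = 1/(μ₁−λ) = 1/(25.7−9.25) = 0.06079 hr
W₂ = 1/(μ₂−λ) = 1/(18.19−9.25) = 0.11186 hr
W_total = W₁ + W₂ = 0.06079 + 0.11186 = 0.17265 hr

Final: 0.17265 hr


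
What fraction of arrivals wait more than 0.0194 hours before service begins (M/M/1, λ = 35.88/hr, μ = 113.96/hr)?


ρ = 35.88/113.96 = 0.3148
P(Wq > t) = ρ·e^{−(μ−λ)t} = 0.3148·e^{−1.5148}
= 0.3148·0.219863 = 0.069223

Final: 0.069223


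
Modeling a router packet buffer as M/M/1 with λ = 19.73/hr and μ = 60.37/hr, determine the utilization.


ρ = λ/μ = 19.73/60.37 = 0.3268

Final: 0.3268


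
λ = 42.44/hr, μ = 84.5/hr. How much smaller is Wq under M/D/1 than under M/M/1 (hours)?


ρ = 42.44/84.5 = 0.5022
Wq(M/M/1) = ρ/(μ−λ) = 0.5022/42.06 = 0.01194 hr
Wq(M/D/1) = ρ/(2(μ−λ)) = 0.005971 hr
Savings = 0.01194 − 0.005971 = 0.005971 hr

Final: 0.005971 hr


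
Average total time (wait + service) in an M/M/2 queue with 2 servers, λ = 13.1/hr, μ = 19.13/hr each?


a = 0.6848; ρ = 0.3424; P₀ = 0.489875
Lq = P₀·a^c·ρ/(c!(1−ρ)²) = 0.09094
Wq = Lq/λ = 0.09094/13.1 = 0.006942 hr
W = Wq + 1/μ = 0.006942 + 0.05227 = 0.05922 hr

Final: 0.05922 hr


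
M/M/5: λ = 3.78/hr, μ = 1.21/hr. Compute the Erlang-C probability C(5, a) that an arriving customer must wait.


a = λ/μ = 3.1240; ρ = a/5 = 0.6248
P₀ = 0.040549 (from M/M/c formula)
C(c,a) = [a^c/(c!(1−ρ))]·P₀ = [297.53095/(120·0.3752)]·0.040549
= 6.60816·0.040549 = 0.267956

Final: 0.267956


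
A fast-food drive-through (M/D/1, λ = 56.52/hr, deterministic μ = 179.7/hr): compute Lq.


ρ = 56.52/179.7 = 0.3145
M/D/1: Lq = ρ²/(2(1−ρ)) = 0.09893/(2·0.6855) = 0.07216

Final: 0.07216


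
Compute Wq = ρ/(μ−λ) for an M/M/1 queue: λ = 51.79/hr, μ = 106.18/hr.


ρ = 51.79/106.18 = 0.4878
Wq = ρ/(μ−λ) = 0.4878/(106.18 − 51.79) = 0.4878/54.39 = 0.008968 hr

Final: 0.008968 hr


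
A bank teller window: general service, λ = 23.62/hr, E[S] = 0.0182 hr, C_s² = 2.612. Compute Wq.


ρ = λ·E[S] = 23.62·0.0182 = 0.4299
E[S²] = E[S]²(1+C_s²) = 0.0182²·(1+2.612) = 0.001196
Wq = λ·E[S²]/(2(1−ρ)) = 23.62·0.001196/(2·0.5701) = 0.02478 hr

Final: 0.02478 hr


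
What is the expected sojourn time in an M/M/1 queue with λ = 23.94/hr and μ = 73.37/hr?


W = 1/(μ−λ) = 1/(73.37 − 23.94) = 1/49.43 = 0.02023 hr

Final: 0.02023 hr


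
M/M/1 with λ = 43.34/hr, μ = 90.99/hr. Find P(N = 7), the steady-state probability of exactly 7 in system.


ρ = 43.34/90.99 = 0.4763
P_n = (1−ρ)·ρ^n = (1 − 0.4763)·0.4763^7 = 0.5237·0.005562 = 0.002913

Final: 0.002913


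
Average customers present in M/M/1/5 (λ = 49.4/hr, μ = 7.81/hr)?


ρ = 49.4/7.81 = 6.3252
L = ρ[1 − (K+1)ρ^K + Kρ^(K+1)] / [(1−ρ)(1−ρ^(K+1))]
Numerator: 6.3252·(1 − 6·10124.639655 + 5·64040.614463) = 1641118.819289
Denominator: (-5.3252)·(-64039.614463) = 341025.296481
L = 1641118.819289/341025.296481 = 4.8123

Final: 4.8123


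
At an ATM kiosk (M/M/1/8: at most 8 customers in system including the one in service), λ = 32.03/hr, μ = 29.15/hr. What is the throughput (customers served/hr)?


ρ = 1.0988; P_K = (1−ρ)ρ^8/(1−ρ^9) = 0.157274
λ_eff = λ(1 − P_K) = 32.03·(1 − 0.157274) = 32.03·0.842726 = 26.9925 /hr

Final: 26.9925 /hr


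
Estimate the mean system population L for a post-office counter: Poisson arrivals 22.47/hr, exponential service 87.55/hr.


ρ = λ/μ = 22.47/87.55 = 0.2567
L = ρ/(1−ρ) = 0.2567/(1 − 0.2567) = 0.2567/0.7433 = 0.3453

Final: 0.3453


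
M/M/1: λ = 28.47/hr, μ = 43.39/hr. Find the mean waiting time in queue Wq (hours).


ρ = 28.47/43.39 = 0.6561
Wq = ρ/(μ−λ) = 0.6561/(43.39 − 28.47) = 0.6561/14.92 = 0.04398 hr

Final: 0.04398 hr


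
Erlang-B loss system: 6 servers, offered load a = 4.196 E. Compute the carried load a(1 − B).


B(6,4.196) = 0.131492 (Erlang-B)
Carried load = a(1 − B) = 4.196·(1 − 0.131492) = 4.196·0.868508 = 3.6443 E

Final: 3.6443 Erlangs


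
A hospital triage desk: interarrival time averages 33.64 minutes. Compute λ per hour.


λ = 1/(interarrival time) in consistent units.
1 hour = 60 min, so λ = 60/33.64 = 1.7836 per hour

Final: 1.7836 /hr


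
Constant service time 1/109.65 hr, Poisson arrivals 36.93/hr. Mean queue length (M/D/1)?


ρ = 36.93/109.65 = 0.3368
M/D/1: Lq = ρ²/(2(1−ρ)) = 0.1134/(2·0.6632) = 0.08552

Final: 0.08552


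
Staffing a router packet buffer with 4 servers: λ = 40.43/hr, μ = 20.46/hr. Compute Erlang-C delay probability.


a = λ/μ = 1.9761; ρ = a/4 = 0.4940
P₀ = 0.133868 (from M/M/c formula)
C(c,a) = [a^c/(c!(1−ρ))]·P₀ = [15.24728/(24·0.5060)]·0.133868
= 1.25557·0.133868 = 0.168082

Final: 0.168082


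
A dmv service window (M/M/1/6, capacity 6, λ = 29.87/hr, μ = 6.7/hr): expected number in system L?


ρ = 29.87/6.7 = 4.4582
L = ρ[1 − (K+1)ρ^K + Kρ^(K+1)] / [(1−ρ)(1−ρ^(K+1))]
Numerator: 4.4582·(1 − 7·7851.678700 + 6·35004.424292) = 691315.715266
Denominator: (-3.4582)·(-35003.424292) = 121049.155349
L = 691315.715266/121049.155349 = 5.7110

Final: 5.7110


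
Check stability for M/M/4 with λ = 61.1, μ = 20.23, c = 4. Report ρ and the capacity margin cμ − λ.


Total capacity cμ = 4·20.23 = 80.92/hr
ρ = λ/(cμ) = 61.1/80.92 = 0.7551
Stable ⇔ ρ < 1: YES
Spare capacity = cμ − λ = 80.92 − 61.1 = 19.82/hr

Final: ρ = 0.7551; stable; margin = 19.82/hr


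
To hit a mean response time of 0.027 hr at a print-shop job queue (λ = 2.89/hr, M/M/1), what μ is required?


W = 1/(μ−λ) ⇒ μ − λ = 1/W = 1/0.027 = 37.0370
μ = λ + 1/W = 2.89 + 37.0370 = 39.9270 per hr

Final: 39.9270 /hr


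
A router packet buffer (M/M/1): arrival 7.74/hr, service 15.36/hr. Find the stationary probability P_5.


ρ = 7.74/15.36 = 0.5039
P_n = (1−ρ)·ρ^n = (1 − 0.5039)·0.5039^5 = 0.4961·0.032490 = 0.016118

Final: 0.016118


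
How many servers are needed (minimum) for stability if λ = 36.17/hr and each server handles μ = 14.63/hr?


Stability requires cμ > λ ⇔ c > λ/μ.
λ/μ = 36.17/14.63 = 2.4723
Minimum integer c = ⌊2.4723⌋ + 1 = 3
Check: 3·14.63 = 43.89 > 36.17, while 2·14.63 = 29.26 ≤ 36.17

Final: 3 servers


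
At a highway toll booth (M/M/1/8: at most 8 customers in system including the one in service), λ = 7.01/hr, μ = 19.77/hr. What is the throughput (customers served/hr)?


ρ = 0.3546; P_K = (1−ρ)ρ^8/(1−ρ^9) = 0.0001613
λ_eff = λ(1 − P_K) = 7.01·(1 − 0.0001613) = 7.01·0.999839 = 7.0089 /hr

Final: 7.0089 /hr


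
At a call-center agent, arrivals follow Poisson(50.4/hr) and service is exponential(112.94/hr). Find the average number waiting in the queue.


ρ = 50.4/112.94 = 0.4463
Lq = ρ²/(1−ρ) = 0.1991/0.5537 = 0.3596

Final: 0.3596


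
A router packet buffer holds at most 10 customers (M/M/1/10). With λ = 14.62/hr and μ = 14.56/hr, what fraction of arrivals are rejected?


ρ = λ/μ = 14.62/14.56 = 1.0041
P_K = (1−ρ)ρ^K/(1−ρ^(K+1)) = (-0.004121·1.041981)/(1 − 1.046275)
= -0.004294/-0.046275 = 0.092790

Final: 0.092790


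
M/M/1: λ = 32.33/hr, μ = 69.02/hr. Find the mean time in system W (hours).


W = 1/(μ−λ) = 1/(69.02 − 32.33) = 1/36.69 = 0.02726 hr

Final: 0.02726 hr


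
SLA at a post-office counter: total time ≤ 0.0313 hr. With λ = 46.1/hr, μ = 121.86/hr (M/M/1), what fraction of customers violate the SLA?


W ~ Exponential(μ−λ) for M/M/1.
μ − λ = 121.86 − 46.1 = 75.7600
P(W > t) = e^{−(μ−λ)t} = e^{−2.3713} = 0.093360

Final: 0.093360


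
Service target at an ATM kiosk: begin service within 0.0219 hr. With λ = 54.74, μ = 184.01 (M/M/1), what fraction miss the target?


ρ = 54.74/184.01 = 0.2975
P(Wq > t) = ρ·e^{−(μ−λ)t} = 0.2975·e^{−2.8310}
= 0.2975·0.058953 = 0.017538

Final: 0.017538


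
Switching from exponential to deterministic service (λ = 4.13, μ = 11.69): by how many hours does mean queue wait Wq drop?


ρ = 4.13/11.69 = 0.3533
Wq(M/M/1) = ρ/(μ−λ) = 0.3533/7.56 = 0.04673 hr
Wq(M/D/1) = ρ/(2(μ−λ)) = 0.02337 hr
Savings = 0.04673 − 0.02337 = 0.02337 hr

Final: 0.02337 hr


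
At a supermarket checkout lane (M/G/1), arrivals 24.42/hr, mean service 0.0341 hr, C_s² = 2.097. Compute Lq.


ρ = λ·E[S] = 24.42·0.0341 = 0.8327
Lq = ρ²(1+C_s²)/(2(1−ρ)) = 0.6934·(1+2.097)/(2·0.1673)
= 0.6934·3.0970/0.3346 = 6.41908

Final: 6.41908


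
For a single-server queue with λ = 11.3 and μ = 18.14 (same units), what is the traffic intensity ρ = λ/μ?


ρ = λ/μ = 11.3/18.14 = 0.6229

Final: 0.6229


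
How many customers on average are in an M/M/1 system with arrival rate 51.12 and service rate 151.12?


ρ = λ/μ = 51.12/151.12 = 0.3383
L = ρ/(1−ρ) = 0.3383/(1 − 0.3383) = 0.3383/0.6617 = 0.5112

Final: 0.5112


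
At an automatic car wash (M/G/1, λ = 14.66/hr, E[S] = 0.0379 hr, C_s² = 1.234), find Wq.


ρ = λ·E[S] = 14.66·0.0379 = 0.5556
E[S²] = E[S]²(1+C_s²) = 0.0379²·(1+1.234) = 0.003209
Wq = λ·E[S²]/(2(1−ρ)) = 14.66·0.003209/(2·0.4444) = 0.05293 hr

Final: 0.05293 hr


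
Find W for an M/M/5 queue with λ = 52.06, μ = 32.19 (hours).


a = 1.6173; ρ = 0.3235; P₀ = 0.197965
Lq = P₀·a^c·ρ/(c!(1−ρ)²) = 0.01290
Wq = Lq/λ = 0.01290/52.06 = 0.0002478 hr
W = Wq + 1/μ = 0.0002478 + 0.03107 = 0.03131 hr

Final: 0.03131 hr


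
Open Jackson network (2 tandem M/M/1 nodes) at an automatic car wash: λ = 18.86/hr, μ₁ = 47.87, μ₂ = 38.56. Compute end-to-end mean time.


Each node sees arrival rate λ = 18.86/hr (tandem ⇒ throughput preserved).
W₁ = 1/(μ₁−λ) = 1/(47.87−18.86) = 0.03447 hr
W₂ = 1/(μ₂−λ) = 1/(38.56−18.86) = 0.05076 hr
W_total = W₁ + W₂ = 0.03447 + 0.05076 = 0.08523 hr

Final: 0.08523 hr


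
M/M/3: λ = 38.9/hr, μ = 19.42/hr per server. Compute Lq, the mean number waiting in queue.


a = λ/μ = 2.0031; ρ = a/3 = 0.6677
P₀ = 0.110616
Lq = P₀·a^c·ρ / (c!·(1−ρ)²) = 0.110616·8.03713·0.6677/(6·0.11043)
= 0.89594

Final: 0.89594


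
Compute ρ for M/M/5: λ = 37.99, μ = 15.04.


ρ = λ/(cμ) = 37.99/(5·15.04) = 37.99/75.20 = 0.5052

Final: 0.5052


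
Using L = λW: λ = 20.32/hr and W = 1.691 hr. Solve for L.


L = λW = 20.32·1.691 = 34.3611

Final: 34.3611


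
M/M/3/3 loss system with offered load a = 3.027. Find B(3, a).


B(c,a) = (a^c/c!) / Σ_{k=0}^{c} a^k/k!
a^3/3! = 4.622597
Σ terms (k=0..3): 1.00000 + 3.02700 + 4.58136 + 4.62260 = 13.230961
B = 4.622597/13.230961 = 0.349377

Final: 0.349377


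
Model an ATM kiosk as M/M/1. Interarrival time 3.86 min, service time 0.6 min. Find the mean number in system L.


λ = 60/3.86 = 15.5440 /hr
μ = 60/0.6 = 100.0000 /hr
ρ = λ/μ = 15.5440/100.0000 = 0.1554
L = ρ/(1−ρ) = 0.1554/0.8446 = 0.1840

Final: 0.1840


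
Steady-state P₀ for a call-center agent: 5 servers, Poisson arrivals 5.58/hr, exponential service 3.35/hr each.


a = λ/μ = 5.58/3.35 = 1.6657; ρ = a/c = 0.3331
Σ_{k=0}^{4} a^k/k! (terms k=0..4) = 1.00000 + 1.66567 + 1.38723 + 0.77022 + 0.32073 = 5.14386
Tail: a^5/(5!(1−ρ)) = 12.82174/(120·0.6669) = 0.16022
P₀ = 1/(5.14386 + 0.16022) = 1/5.30409 = 0.188534

Final: 0.188534


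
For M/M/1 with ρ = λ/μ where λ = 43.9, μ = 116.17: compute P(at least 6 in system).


ρ = 43.9/116.17 = 0.3779
P(N ≥ n) = ρ^n = 0.3779^6 = 0.002912

Final: 0.002912


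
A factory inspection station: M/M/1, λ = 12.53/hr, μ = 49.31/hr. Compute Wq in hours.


ρ = 12.53/49.31 = 0.2541
Wq = ρ/(μ−λ) = 0.2541/(49.31 − 12.53) = 0.2541/36.78 = 0.006909 hr

Final: 0.006909 hr


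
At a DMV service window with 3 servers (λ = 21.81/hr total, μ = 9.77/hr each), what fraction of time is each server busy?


ρ = λ/(cμ) = 21.81/(3·9.77) = 21.81/29.31 = 0.7441

Final: 0.7441


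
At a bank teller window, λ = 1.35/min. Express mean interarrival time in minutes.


Mean interarrival time = 1/λ = 1/1.35 minute = 0.74074 minute
In minutes: 0.74074 × 1 = 0.7407 min

Final: 0.7407 min


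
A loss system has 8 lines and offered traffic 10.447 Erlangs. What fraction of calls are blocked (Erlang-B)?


B(c,a) = (a^c/c!) / Σ_{k=0}^{c} a^k/k!
a^8/8! = 3518.943017
Σ terms (k=0..8): 1.00000 + 10.44700 + 54.56990 + 190.03060 + 496.31241 + 1036.99516 + 1805.58140 + 2694.70127 + 3518.94302 = 9808.580751
B = 3518.943017/9808.580751 = 0.358762

Final: 0.358762


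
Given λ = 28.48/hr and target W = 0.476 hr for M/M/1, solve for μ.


W = 1/(μ−λ) ⇒ μ − λ = 1/W = 1/0.476 = 2.1008
μ = λ + 1/W = 28.48 + 2.1008 = 30.5808 per hr

Final: 30.5808 /hr


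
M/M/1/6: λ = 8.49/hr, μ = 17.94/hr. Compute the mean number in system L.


ρ = 8.49/17.94 = 0.4732
L = ρ[1 − (K+1)ρ^K + Kρ^(K+1)] / [(1−ρ)(1−ρ^(K+1))]
Numerator: 0.4732·(1 − 7·0.011233 + 6·0.005316) = 0.451126
Denominator: (0.5268)·(0.994684) = 0.523956
L = 0.451126/0.523956 = 0.8610

Final: 0.8610


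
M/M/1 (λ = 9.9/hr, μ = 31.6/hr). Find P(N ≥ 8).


ρ = 9.9/31.6 = 0.3133
P(N ≥ n) = ρ^n = 0.3133^8 = 0.00009281

Final: 0.00009281


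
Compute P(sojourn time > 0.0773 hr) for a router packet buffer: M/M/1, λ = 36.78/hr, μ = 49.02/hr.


W ~ Exponential(μ−λ) for M/M/1.
μ − λ = 49.02 − 36.78 = 12.2400
P(W > t) = e^{−(μ−λ)t} = e^{−0.9462} = 0.388232

Final: 0.388232


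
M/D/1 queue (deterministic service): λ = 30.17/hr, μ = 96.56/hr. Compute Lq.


ρ = 30.17/96.56 = 0.3124
M/D/1: Lq = ρ²/(2(1−ρ)) = 0.09762/(2·0.6876) = 0.07099

Final: 0.07099


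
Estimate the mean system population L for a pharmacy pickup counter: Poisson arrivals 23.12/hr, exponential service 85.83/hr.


ρ = λ/μ = 23.12/85.83 = 0.2694
L = ρ/(1−ρ) = 0.2694/(1 − 0.2694) = 0.2694/0.7306 = 0.3687

Final: 0.3687


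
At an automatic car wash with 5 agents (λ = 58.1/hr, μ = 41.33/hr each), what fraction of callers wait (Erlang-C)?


a = λ/μ = 1.4058; ρ = a/5 = 0.2812
P₀ = 0.244906 (from M/M/c formula)
C(c,a) = [a^c/(c!(1−ρ))]·P₀ = [5.48976/(120·0.7188)]·0.244906
= 0.06364·0.244906 = 0.015586

Final: 0.015586


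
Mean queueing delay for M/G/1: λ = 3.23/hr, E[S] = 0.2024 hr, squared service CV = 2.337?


ρ = λ·E[S] = 3.23·0.2024 = 0.6538
E[S²] = E[S]²(1+C_s²) = 0.2024²·(1+2.337) = 0.136703
Wq = λ·E[S²]/(2(1−ρ)) = 3.23·0.136703/(2·0.3462) = 0.63762 hr

Final: 0.63762 hr


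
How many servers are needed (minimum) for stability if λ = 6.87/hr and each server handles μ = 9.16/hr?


Stability requires cμ > λ ⇔ c > λ/μ.
λ/μ = 6.87/9.16 = 0.7500
Minimum integer c = ⌊0.7500⌋ + 1 = 1
Check: 1·9.16 = 9.16 > 6.87, while 0·9.16 = 0.00 ≤ 6.87

Final: 1 servers


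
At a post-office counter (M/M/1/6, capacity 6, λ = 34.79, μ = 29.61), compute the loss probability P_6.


ρ = λ/μ = 34.79/29.61 = 1.1749
P_K = (1−ρ)ρ^K/(1−ρ^(K+1)) = (-0.1749·2.630850)/(1 − 3.091094)
= -0.460243/-2.091094 = 0.220097

Final: 0.220097


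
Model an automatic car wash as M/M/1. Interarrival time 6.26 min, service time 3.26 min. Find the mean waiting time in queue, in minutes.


λ = 60/6.26 = 9.5847 /hr
μ = 60/3.26 = 18.4049 /hr
ρ = λ/μ = 9.5847/18.4049 = 0.5208
Wq = ρ/(μ−λ) = 0.5208/(18.4049−9.5847) = 0.05904 hr
In minutes: 0.05904·60 = 3.543 min

Final: 3.543 min


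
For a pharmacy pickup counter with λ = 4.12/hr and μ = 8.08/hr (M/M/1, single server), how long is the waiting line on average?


ρ = 4.12/8.08 = 0.5099
Lq = ρ²/(1−ρ) = 0.2600/0.4901 = 0.5305

Final: 0.5305


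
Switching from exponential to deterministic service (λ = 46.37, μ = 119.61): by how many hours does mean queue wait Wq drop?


ρ = 46.37/119.61 = 0.3877
Wq(M/M/1) = ρ/(μ−λ) = 0.3877/73.24 = 0.005293 hr
Wq(M/D/1) = ρ/(2(μ−λ)) = 0.002647 hr
Savings = 0.005293 − 0.002647 = 0.002647 hr

Final: 0.002647 hr


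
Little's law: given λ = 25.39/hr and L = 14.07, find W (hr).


W = L/λ = 14.07/25.39 = 0.5542 hr

Final: 0.5542 hr


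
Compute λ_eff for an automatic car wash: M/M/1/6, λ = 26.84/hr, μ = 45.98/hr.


ρ = 0.5837; P_K = (1−ρ)ρ^6/(1−ρ^7) = 0.016858
λ_eff = λ(1 − P_K) = 26.84·(1 − 0.016858) = 26.84·0.983142 = 26.3875 /hr

Final: 26.3875 /hr


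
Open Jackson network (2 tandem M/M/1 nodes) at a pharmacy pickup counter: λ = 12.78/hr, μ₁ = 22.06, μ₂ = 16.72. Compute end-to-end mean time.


Each node sees arrival rate λ = 12.78/hr (tandem ⇒ throughput preserved).
W₁ = 1/(μ₁−λ) = 1/(22.06−12.78) = 0.10776 hr
W₂ = 1/(μ₂−λ) = 1/(16.72−12.78) = 0.25381 hr
W_total = W₁ + W₂ = 0.10776 + 0.25381 = 0.36157 hr

Final: 0.36157 hr


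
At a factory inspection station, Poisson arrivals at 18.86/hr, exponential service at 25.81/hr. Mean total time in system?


W = 1/(μ−λ) = 1/(25.81 − 18.86) = 1/6.95 = 0.1439 hr

Final: 0.1439 hr


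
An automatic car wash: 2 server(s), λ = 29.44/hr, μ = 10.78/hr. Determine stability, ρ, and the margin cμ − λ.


Total capacity cμ = 2·10.78 = 21.56/hr
ρ = λ/(cμ) = 29.44/21.56 = 1.3655
Stable ⇔ ρ < 1: NO
Spare capacity = cμ − λ = 21.56 − 29.44 = -7.88/hr

Final: ρ = 1.3655; unstable; margin = -7.88/hr


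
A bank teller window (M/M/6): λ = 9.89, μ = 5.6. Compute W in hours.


a = 1.7661; ρ = 0.2943; P₀ = 0.170885
Lq = P₀·a^c·ρ/(c!(1−ρ)²) = 0.004257
Wq = Lq/λ = 0.004257/9.89 = 0.0004304 hr
W = Wq + 1/μ = 0.0004304 + 0.17857 = 0.17900 hr

Final: 0.17900 hr


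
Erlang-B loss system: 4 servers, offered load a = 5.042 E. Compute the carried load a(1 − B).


B(4,5.042) = 0.401647 (Erlang-B)
Carried load = a(1 − B) = 5.042·(1 − 0.401647) = 5.042·0.598353 = 3.0169 E

Final: 3.0169 Erlangs


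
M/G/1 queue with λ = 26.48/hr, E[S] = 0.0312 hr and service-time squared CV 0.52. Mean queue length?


ρ = λ·E[S] = 26.48·0.0312 = 0.8262
Lq = ρ²(1+C_s²)/(2(1−ρ)) = 0.6826·(1+0.52)/(2·0.1738)
= 0.6826·1.5200/0.3476 = 2.98434

Final: 2.98434


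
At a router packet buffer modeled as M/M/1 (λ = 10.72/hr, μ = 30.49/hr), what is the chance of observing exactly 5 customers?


ρ = 10.72/30.49 = 0.3516
P_n = (1−ρ)·ρ^n = (1 − 0.3516)·0.3516^5 = 0.6484·0.005373 = 0.003484

Final: 0.003484


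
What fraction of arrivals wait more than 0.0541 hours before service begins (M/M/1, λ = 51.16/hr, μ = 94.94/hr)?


ρ = 51.16/94.94 = 0.5389
P(Wq > t) = ρ·e^{−(μ−λ)t} = 0.5389·e^{−2.3685}
= 0.5389·0.093621 = 0.050449

Final: 0.050449


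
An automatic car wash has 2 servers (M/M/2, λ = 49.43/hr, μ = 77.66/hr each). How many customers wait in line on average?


a = λ/μ = 0.6365; ρ = a/2 = 0.3182
P₀ = 0.517167
Lq = P₀·a^c·ρ / (c!·(1−ρ)²) = 0.517167·0.40512·0.3182/(2·0.46479)
= 0.07173

Final: 0.07173


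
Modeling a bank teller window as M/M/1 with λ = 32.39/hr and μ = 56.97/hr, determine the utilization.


ρ = λ/μ = 32.39/56.97 = 0.5685

Final: 0.5685


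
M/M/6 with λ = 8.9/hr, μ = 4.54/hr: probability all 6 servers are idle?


a = λ/μ = 8.9/4.54 = 1.9604; ρ = a/c = 0.3267
Σ_{k=0}^{5} a^k/k! (terms k=0..5) = 1.00000 + 1.96035 + 1.92149 + 1.25560 + 0.61535 + 0.24126 = 6.99406
Tail: a^6/(6!(1−ρ)) = 56.75510/(720·0.6733) = 0.11708
P₀ = 1/(6.99406 + 0.11708) = 1/7.11114 = 0.140624

Final: 0.140624


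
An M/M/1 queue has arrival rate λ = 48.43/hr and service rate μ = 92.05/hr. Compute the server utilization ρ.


ρ = λ/μ = 48.43/92.05 = 0.5261

Final: 0.5261


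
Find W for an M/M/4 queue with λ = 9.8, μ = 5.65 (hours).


a = 1.7345; ρ = 0.4336; P₀ = 0.173179
Lq = P₀·a^c·ρ/(c!(1−ρ)²) = 0.08829
Wq = Lq/λ = 0.08829/9.8 = 0.009009 hr
W = Wq + 1/μ = 0.009009 + 0.17699 = 0.18600 hr

Final: 0.18600 hr


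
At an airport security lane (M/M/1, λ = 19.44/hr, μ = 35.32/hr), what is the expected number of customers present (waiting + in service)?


ρ = λ/μ = 19.44/35.32 = 0.5504
L = ρ/(1−ρ) = 0.5504/(1 − 0.5504) = 0.5504/0.4496 = 1.2242

Final: 1.2242


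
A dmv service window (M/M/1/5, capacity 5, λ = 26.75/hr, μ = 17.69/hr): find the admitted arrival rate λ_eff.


ρ = 1.5122; P_K = (1−ρ)ρ^5/(1−ρ^6) = 0.369606
λ_eff = λ(1 − P_K) = 26.75·(1 − 0.369606) = 26.75·0.630394 = 16.8630 /hr

Final: 16.8630 /hr


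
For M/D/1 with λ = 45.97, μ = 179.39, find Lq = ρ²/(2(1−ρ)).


ρ = 45.97/179.39 = 0.2563
M/D/1: Lq = ρ²/(2(1−ρ)) = 0.06567/(2·0.7437) = 0.04415

Final: 0.04415


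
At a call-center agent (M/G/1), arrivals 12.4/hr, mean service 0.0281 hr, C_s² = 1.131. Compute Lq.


ρ = λ·E[S] = 12.4·0.0281 = 0.3484
Lq = ρ²(1+C_s²)/(2(1−ρ)) = 0.1214·(1+1.131)/(2·0.6516)
= 0.1214·2.1310/1.3031 = 0.19854

Final: 0.19854


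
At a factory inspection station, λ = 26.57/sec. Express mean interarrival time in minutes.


Mean interarrival time = 1/λ = 1/26.57 second = 0.03764 second
In minutes: 0.03764 × 0.0166667 = 0.0006273 min

Final: 0.0006273 min


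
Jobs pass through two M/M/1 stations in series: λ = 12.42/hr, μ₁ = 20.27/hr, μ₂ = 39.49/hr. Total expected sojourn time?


Each node sees arrival rate λ = 12.42/hr (tandem ⇒ throughput preserved).
W₁ = 1/(μ₁−λ) = 1/(20.27−12.42) = 0.12739 hr
W₂ = 1/(μ₂−λ) = 1/(39.49−12.42) = 0.03694 hr
W_total = W₁ + W₂ = 0.12739 + 0.03694 = 0.16433 hr

Final: 0.16433 hr


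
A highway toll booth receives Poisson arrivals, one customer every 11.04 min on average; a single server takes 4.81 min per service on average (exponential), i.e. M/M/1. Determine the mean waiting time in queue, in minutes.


λ = 60/11.04 = 5.4348 /hr
μ = 60/4.81 = 12.4740 /hr
ρ = λ/μ = 5.4348/12.4740 = 0.4357
Wq = ρ/(μ−λ) = 0.4357/(12.4740−5.4348) = 0.06189 hr
In minutes: 0.06189·60 = 3.714 min

Final: 3.714 min


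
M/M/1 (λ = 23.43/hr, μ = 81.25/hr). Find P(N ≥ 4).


ρ = 23.43/81.25 = 0.2884
P(N ≥ n) = ρ^n = 0.2884^4 = 0.006915

Final: 0.006915


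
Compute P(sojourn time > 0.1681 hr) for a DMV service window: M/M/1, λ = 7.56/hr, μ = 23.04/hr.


W ~ Exponential(μ−λ) for M/M/1.
μ − λ = 23.04 − 7.56 = 15.4800
P(W > t) = e^{−(μ−λ)t} = e^{−2.6022} = 0.074111

Final: 0.074111


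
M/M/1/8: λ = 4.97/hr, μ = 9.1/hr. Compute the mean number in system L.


ρ = 4.97/9.1 = 0.5462
L = ρ[1 − (K+1)ρ^K + Kρ^(K+1)] / [(1−ρ)(1−ρ^(K+1))]
Numerator: 0.5462·(1 − 9·0.007916 + 8·0.004323) = 0.526133
Denominator: (0.4538)·(0.995677) = 0.451884
L = 0.526133/0.451884 = 1.1643

Final: 1.1643


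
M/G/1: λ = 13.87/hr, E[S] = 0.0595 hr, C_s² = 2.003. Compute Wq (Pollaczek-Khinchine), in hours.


ρ = λ·E[S] = 13.87·0.0595 = 0.8253
E[S²] = E[S]²(1+C_s²) = 0.0595²·(1+2.003) = 0.010631
Wq = λ·E[S²]/(2(1−ρ)) = 13.87·0.010631/(2·0.1747) = 0.42194 hr

Final: 0.42194 hr


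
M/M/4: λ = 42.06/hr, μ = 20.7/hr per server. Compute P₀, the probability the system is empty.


a = λ/μ = 42.06/20.7 = 2.0319; ρ = a/c = 0.5080
Σ_{k=0}^{3} a^k/k! (terms k=0..3) = 1.00000 + 2.03188 + 2.06428 + 1.39812 = 6.49428
Tail: a^4/(4!(1−ρ)) = 17.04495/(24·0.4920) = 1.44342
P₀ = 1/(6.49428 + 1.44342) = 1/7.93771 = 0.125981

Final: 0.125981


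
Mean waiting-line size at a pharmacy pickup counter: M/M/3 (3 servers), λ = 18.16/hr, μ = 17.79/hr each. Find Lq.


a = λ/μ = 1.0208; ρ = a/3 = 0.3403
P₀ = 0.355804
Lq = P₀·a^c·ρ / (c!·(1−ρ)²) = 0.355804·1.06370·0.3403/(6·0.43525)
= 0.04931

Final: 0.04931


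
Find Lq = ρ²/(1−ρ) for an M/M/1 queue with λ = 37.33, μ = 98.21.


ρ = 37.33/98.21 = 0.3801
Lq = ρ²/(1−ρ) = 0.1445/0.6199 = 0.2331

Final: 0.2331


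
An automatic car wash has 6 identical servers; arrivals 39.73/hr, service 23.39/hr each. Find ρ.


ρ = λ/(cμ) = 39.73/(6·23.39) = 39.73/140.34 = 0.2831

Final: 0.2831


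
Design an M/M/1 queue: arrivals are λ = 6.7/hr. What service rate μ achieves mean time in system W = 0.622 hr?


W = 1/(μ−λ) ⇒ μ − λ = 1/W = 1/0.622 = 1.6077
μ = λ + 1/W = 6.7 + 1.6077 = 8.3077 per hr

Final: 8.3077 /hr


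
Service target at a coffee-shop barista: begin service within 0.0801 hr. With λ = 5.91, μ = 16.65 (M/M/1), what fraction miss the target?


ρ = 5.91/16.65 = 0.3550
P(Wq > t) = ρ·e^{−(μ−λ)t} = 0.3550·e^{−0.8603}
= 0.3550·0.423046 = 0.150162

Final: 0.150162


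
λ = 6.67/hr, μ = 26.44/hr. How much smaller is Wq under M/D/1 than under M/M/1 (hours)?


ρ = 6.67/26.44 = 0.2523
Wq(M/M/1) = ρ/(μ−λ) = 0.2523/19.77 = 0.01276 hr
Wq(M/D/1) = ρ/(2(μ−λ)) = 0.006380 hr
Savings = 0.01276 − 0.006380 = 0.006380 hr

Final: 0.006380 hr


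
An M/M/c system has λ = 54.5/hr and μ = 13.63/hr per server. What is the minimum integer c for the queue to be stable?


Stability requires cμ > λ ⇔ c > λ/μ.
λ/μ = 54.5/13.63 = 3.9985
Minimum integer c = ⌊3.9985⌋ + 1 = 4
Check: 4·13.63 = 54.52 > 54.5, while 3·13.63 = 40.89 ≤ 54.5

Final: 4 servers


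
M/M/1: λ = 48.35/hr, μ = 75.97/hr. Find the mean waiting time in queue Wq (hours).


ρ = 48.35/75.97 = 0.6364
Wq = ρ/(μ−λ) = 0.6364/(75.97 − 48.35) = 0.6364/27.62 = 0.02304 hr

Final: 0.02304 hr


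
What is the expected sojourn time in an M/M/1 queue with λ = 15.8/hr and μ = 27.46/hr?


W = 1/(μ−λ) = 1/(27.46 − 15.8) = 1/11.66 = 0.08576 hr

Final: 0.08576 hr


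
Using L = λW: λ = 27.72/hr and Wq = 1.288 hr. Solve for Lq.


Lq = λWq = 27.72·1.288 = 35.7034

Final: 35.7034


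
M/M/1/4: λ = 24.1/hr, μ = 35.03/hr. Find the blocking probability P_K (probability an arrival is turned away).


ρ = λ/μ = 24.1/35.03 = 0.6880
P_K = (1−ρ)ρ^K/(1−ρ^(K+1)) = (0.3120·0.224031)/(1 − 0.154129)
= 0.069902/0.845871 = 0.082639

Final: 0.082639


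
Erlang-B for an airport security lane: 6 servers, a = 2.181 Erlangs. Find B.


B(c,a) = (a^c/c!) / Σ_{k=0}^{c} a^k/k!
a^6/6! = 0.149486
Σ terms (k=0..6): 1.00000 + 2.18100 + 2.37838 + 1.72908 + 0.94278 + 0.41124 + 0.14949 = 8.791973
B = 0.149486/8.791973 = 0.017003

Final: 0.017003


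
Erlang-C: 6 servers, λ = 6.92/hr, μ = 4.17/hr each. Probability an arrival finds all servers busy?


a = λ/μ = 1.6595; ρ = a/6 = 0.2766
P₀ = 0.190150 (from M/M/c formula)
C(c,a) = [a^c/(c!(1−ρ))]·P₀ = [20.88432/(720·0.7234)]·0.190150
= 0.04010·0.190150 = 0.007624

Final: 0.007624


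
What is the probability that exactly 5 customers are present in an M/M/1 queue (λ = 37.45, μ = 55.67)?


ρ = 37.45/55.67 = 0.6727
P_n = (1−ρ)·ρ^n = (1 − 0.6727)·0.6727^5 = 0.3273·0.137769 = 0.045090

Final: 0.045090


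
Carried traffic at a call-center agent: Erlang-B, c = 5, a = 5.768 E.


B(5,5.768) = 0.343895 (Erlang-B)
Carried load = a(1 − B) = 5.768·(1 − 0.343895) = 5.768·0.656105 = 3.7844 E

Final: 3.7844 Erlangs


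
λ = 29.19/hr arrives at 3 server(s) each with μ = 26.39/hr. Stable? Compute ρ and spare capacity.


Total capacity cμ = 3·26.39 = 79.17/hr
ρ = λ/(cμ) = 29.19/79.17 = 0.3687
Stable ⇔ ρ < 1: YES
Spare capacity = cμ − λ = 79.17 − 29.19 = 49.98/hr

Final: ρ = 0.3687; stable; margin = 49.98/hr


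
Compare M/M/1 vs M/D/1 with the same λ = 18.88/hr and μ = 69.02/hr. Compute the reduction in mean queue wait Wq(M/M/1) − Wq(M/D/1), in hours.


ρ = 18.88/69.02 = 0.2735
Wq(M/M/1) = ρ/(μ−λ) = 0.2735/50.14 = 0.005456 hr
Wq(M/D/1) = ρ/(2(μ−λ)) = 0.002728 hr
Savings = 0.005456 − 0.002728 = 0.002728 hr

Final: 0.002728 hr


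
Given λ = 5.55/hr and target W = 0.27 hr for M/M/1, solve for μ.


W = 1/(μ−λ) ⇒ μ − λ = 1/W = 1/0.27 = 3.7037
μ = λ + 1/W = 5.55 + 3.7037 = 9.2537 per hr

Final: 9.2537 /hr


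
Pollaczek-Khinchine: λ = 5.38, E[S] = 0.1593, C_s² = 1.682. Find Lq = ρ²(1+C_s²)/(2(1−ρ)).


ρ = λ·E[S] = 5.38·0.1593 = 0.8570
Lq = ρ²(1+C_s²)/(2(1−ρ)) = 0.7345·(1+1.682)/(2·0.1430)
= 0.7345·2.6820/0.2859 = 6.88957

Final: 6.88957


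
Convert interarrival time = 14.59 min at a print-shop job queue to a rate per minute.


λ = 1/(interarrival time) in consistent units.
1 minute = 1 min, so λ = 1/14.59 = 0.06854 per minute

Final: 0.06854 /min


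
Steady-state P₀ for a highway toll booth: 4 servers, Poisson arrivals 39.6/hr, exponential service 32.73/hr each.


a = λ/μ = 39.6/32.73 = 1.2099; ρ = a/c = 0.3025
Σ_{k=0}^{3} a^k/k! (terms k=0..3) = 1.00000 + 1.20990 + 0.73193 + 0.29519 = 3.23701
Tail: a^4/(4!(1−ρ)) = 2.14287/(24·0.6975) = 0.12800
P₀ = 1/(3.23701 + 0.12800) = 1/3.36502 = 0.297175

Final: 0.297175


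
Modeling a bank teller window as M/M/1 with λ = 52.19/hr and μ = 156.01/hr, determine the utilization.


ρ = λ/μ = 52.19/156.01 = 0.3345

Final: 0.3345


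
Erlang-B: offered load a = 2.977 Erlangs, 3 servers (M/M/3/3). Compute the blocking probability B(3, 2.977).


B(c,a) = (a^c/c!) / Σ_{k=0}^{c} a^k/k!
a^3/3! = 4.397291
Σ terms (k=0..3): 1.00000 + 2.97700 + 4.43126 + 4.39729 = 12.805556
B = 4.397291/12.805556 = 0.343389

Final: 0.343389


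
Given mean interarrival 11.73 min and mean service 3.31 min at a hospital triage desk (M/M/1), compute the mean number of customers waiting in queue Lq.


λ = 60/11.73 = 5.1151 /hr
μ = 60/3.31 = 18.1269 /hr
ρ = λ/μ = 5.1151/18.1269 = 0.2822
Lq = ρ²/(1−ρ) = 0.07963/0.7178 = 0.1109

Final: 0.1109


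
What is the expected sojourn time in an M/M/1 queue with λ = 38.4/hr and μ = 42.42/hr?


W = 1/(μ−λ) = 1/(42.42 − 38.4) = 1/4.02 = 0.2488 hr

Final: 0.2488 hr


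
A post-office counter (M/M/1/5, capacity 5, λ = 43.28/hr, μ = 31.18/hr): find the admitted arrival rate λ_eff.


ρ = 1.3881; P_K = (1−ρ)ρ^5/(1−ρ^6) = 0.325015
λ_eff = λ(1 − P_K) = 43.28·(1 − 0.325015) = 43.28·0.674985 = 29.2134 /hr

Final: 29.2134 /hr


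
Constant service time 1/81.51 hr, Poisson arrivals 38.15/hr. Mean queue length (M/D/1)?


ρ = 38.15/81.51 = 0.4680
M/D/1: Lq = ρ²/(2(1−ρ)) = 0.2191/(2·0.5320) = 0.20590

Final: 0.20590


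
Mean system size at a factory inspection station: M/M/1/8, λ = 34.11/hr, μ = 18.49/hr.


ρ = 34.11/18.49 = 1.8448
L = ρ[1 − (K+1)ρ^K + Kρ^(K+1)] / [(1−ρ)(1−ρ^(K+1))]
Numerator: 1.8448·(1 − 9·134.140051 + 8·247.459012) = 1426.775067
Denominator: (-0.8448)·(-246.459012) = 208.203881
L = 1426.775067/208.203881 = 6.8528

Final: 6.8528


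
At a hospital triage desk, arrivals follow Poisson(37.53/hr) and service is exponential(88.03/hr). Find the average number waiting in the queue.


ρ = 37.53/88.03 = 0.4263
Lq = ρ²/(1−ρ) = 0.1818/0.5737 = 0.3168

Final: 0.3168


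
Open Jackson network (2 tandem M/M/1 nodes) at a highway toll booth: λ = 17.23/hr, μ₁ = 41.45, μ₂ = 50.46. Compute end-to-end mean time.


Each node sees arrival rate λ = 17.23/hr (tandem ⇒ throughput preserved).
W₁ = 1/(μ₁−λ) = 1/(41.45−17.23) = 0.04129 hr
W₂ = 1/(μ₂−λ) = 1/(50.46−17.23) = 0.03009 hr
W_total = W₁ + W₂ = 0.04129 + 0.03009 = 0.07138 hr

Final: 0.07138 hr


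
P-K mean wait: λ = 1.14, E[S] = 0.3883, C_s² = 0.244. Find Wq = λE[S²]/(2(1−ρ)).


ρ = λ·E[S] = 1.14·0.3883 = 0.4427
E[S²] = E[S]²(1+C_s²) = 0.3883²·(1+0.244) = 0.187566
Wq = λ·E[S²]/(2(1−ρ)) = 1.14·0.187566/(2·0.5573) = 0.19183 hr

Final: 0.19183 hr


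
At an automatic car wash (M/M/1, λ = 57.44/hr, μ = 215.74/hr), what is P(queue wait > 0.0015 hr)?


ρ = 57.44/215.74 = 0.2662
P(Wq > t) = ρ·e^{−(μ−λ)t} = 0.2662·e^{−0.2375}
= 0.2662·0.788636 = 0.209972

Final: 0.209972


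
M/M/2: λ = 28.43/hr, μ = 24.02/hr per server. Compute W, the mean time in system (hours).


a = 1.1836; ρ = 0.5918; P₀ = 0.256440
Lq = P₀·a^c·ρ/(c!(1−ρ)²) = 0.63795
Wq = Lq/λ = 0.63795/28.43 = 0.02244 hr
W = Wq + 1/μ = 0.02244 + 0.04163 = 0.06407 hr

Final: 0.06407 hr


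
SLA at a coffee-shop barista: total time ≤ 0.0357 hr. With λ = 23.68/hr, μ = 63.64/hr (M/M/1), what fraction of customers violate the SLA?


W ~ Exponential(μ−λ) for M/M/1.
μ − λ = 63.64 − 23.68 = 39.9600
P(W > t) = e^{−(μ−λ)t} = e^{−1.4266} = 0.240131

Final: 0.240131


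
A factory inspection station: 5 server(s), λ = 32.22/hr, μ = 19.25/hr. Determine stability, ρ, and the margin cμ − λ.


Total capacity cμ = 5·19.25 = 96.25/hr
ρ = λ/(cμ) = 32.22/96.25 = 0.3348
Stable ⇔ ρ < 1: YES
Spare capacity = cμ − λ = 96.25 − 32.22 = 64.03/hr

Final: ρ = 0.3348; stable; margin = 64.03/hr


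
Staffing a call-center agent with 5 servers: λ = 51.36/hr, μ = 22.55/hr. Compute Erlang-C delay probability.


a = λ/μ = 2.2776; ρ = a/5 = 0.4555
P₀ = 0.101012 (from M/M/c formula)
C(c,a) = [a^c/(c!(1−ρ))]·P₀ = [61.29038/(120·0.5445)]·0.101012
= 0.93806·0.101012 = 0.094755

Final: 0.094755


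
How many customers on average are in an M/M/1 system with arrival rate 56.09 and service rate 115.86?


ρ = λ/μ = 56.09/115.86 = 0.4841
L = ρ/(1−ρ) = 0.4841/(1 − 0.4841) = 0.4841/0.5159 = 0.9384

Final: 0.9384


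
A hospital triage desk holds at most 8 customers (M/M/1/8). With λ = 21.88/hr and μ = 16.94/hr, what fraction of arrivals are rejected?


ρ = λ/μ = 21.88/16.94 = 1.2916
P_K = (1−ρ)ρ^K/(1−ρ^(K+1)) = (-0.2916·7.745889)/(1 − 10.004726)
= -2.258837/-9.004726 = 0.250850

Final: 0.250850


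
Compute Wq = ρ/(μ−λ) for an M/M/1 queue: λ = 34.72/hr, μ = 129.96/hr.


ρ = 34.72/129.96 = 0.2672
Wq = ρ/(μ−λ) = 0.2672/(129.96 − 34.72) = 0.2672/95.24 = 0.002805 hr

Final: 0.002805 hr


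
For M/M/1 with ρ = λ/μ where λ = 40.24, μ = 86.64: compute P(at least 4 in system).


ρ = 40.24/86.64 = 0.4645
P(N ≥ n) = ρ^n = 0.4645^4 = 0.046533

Final: 0.046533


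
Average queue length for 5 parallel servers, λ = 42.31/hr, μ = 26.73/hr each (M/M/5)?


a = λ/μ = 1.5829; ρ = a/5 = 0.3166
P₀ = 0.204948
Lq = P₀·a^c·ρ / (c!·(1−ρ)²) = 0.204948·9.93620·0.3166/(120·0.46707)
= 0.01150

Final: 0.01150


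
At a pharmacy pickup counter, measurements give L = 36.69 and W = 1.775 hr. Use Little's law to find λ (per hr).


λ = L/W = 36.69/1.775 = 20.6704 /hr

Final: 20.6704 /hr


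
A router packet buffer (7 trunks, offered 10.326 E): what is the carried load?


B(7,10.326) = 0.423291 (Erlang-B)
Carried load = a(1 − B) = 10.326·(1 − 0.423291) = 10.326·0.576709 = 5.9551 E

Final: 5.9551 Erlangs


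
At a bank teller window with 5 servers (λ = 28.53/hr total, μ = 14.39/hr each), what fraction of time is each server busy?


ρ = λ/(cμ) = 28.53/(5·14.39) = 28.53/71.95 = 0.3965

Final: 0.3965


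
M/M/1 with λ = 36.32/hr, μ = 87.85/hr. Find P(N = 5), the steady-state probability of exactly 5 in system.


ρ = 36.32/87.85 = 0.4134
P_n = (1−ρ)·ρ^n = (1 − 0.4134)·0.4134^5 = 0.5866·0.012079 = 0.007085

Final: 0.007085


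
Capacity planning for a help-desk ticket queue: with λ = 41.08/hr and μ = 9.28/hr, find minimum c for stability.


Stability requires cμ > λ ⇔ c > λ/μ.
λ/μ = 41.08/9.28 = 4.4267
Minimum integer c = ⌊4.4267⌋ + 1 = 5
Check: 5·9.28 = 46.40 > 41.08, while 4·9.28 = 37.12 ≤ 41.08

Final: 5 servers


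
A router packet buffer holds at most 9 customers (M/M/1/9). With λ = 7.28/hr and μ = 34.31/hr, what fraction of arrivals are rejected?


ρ = λ/μ = 7.28/34.31 = 0.2122
P_K = (1−ρ)ρ^K/(1−ρ^(K+1)) = (0.7878·0.0000008718)/(1 − 0.0000001850)
= 0.0000006868/1.000000 = 0.0000006868

Final: 0.0000006868


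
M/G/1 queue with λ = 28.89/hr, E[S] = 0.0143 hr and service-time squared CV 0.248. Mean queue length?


ρ = λ·E[S] = 28.89·0.0143 = 0.4131
Lq = ρ²(1+C_s²)/(2(1−ρ)) = 0.1707·(1+0.248)/(2·0.5869)
= 0.1707·1.2480/1.1737 = 0.18147

Final: 0.18147


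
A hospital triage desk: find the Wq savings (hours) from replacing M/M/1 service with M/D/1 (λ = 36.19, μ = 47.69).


ρ = 36.19/47.69 = 0.7589
Wq(M/M/1) = ρ/(μ−λ) = 0.7589/11.50 = 0.06599 hr
Wq(M/D/1) = ρ/(2(μ−λ)) = 0.03299 hr
Savings = 0.06599 − 0.03299 = 0.03299 hr

Final: 0.03299 hr


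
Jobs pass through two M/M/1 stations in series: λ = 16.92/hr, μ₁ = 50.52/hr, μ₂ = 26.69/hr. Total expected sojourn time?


Each node sees arrival rate λ = 16.92/hr (tandem ⇒ throughput preserved).
W₁ = 1/(μ₁−λ) = 1/(50.52−16.92) = 0.02976 hr
W₂ = 1/(μ₂−λ) = 1/(26.69−16.92) = 0.10235 hr
W_total = W₁ + W₂ = 0.02976 + 0.10235 = 0.13212 hr

Final: 0.13212 hr


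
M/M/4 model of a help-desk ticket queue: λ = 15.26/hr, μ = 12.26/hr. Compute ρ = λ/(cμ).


ρ = λ/(cμ) = 15.26/(4·12.26) = 15.26/49.04 = 0.3112

Final: 0.3112


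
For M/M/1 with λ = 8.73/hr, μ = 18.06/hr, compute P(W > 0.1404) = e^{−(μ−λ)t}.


W ~ Exponential(μ−λ) for M/M/1.
μ − λ = 18.06 − 8.73 = 9.3300
P(W > t) = e^{−(μ−λ)t} = e^{−1.3099} = 0.269838

Final: 0.269838


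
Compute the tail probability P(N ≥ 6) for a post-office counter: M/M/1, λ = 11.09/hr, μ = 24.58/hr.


ρ = 11.09/24.58 = 0.4512
P(N ≥ n) = ρ^n = 0.4512^6 = 0.008435

Final: 0.008435
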